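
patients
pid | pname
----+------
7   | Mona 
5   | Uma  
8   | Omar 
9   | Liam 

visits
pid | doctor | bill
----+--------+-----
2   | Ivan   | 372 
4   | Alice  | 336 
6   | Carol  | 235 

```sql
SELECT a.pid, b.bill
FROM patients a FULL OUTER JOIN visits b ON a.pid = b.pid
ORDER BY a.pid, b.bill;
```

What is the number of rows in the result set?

7

FULL OUTER JOIN keeps every row from both sides; unmatched rows get NULL for the other side's columns.
Matching on a.pid = b.pid.
- a (pid=7) has no partner → padded with NULL.
- a (pid=5) has no partner → padded with NULL.
- a (pid=8) has no partner → padded with NULL.
- a (pid=9) has no partner → padded with NULL.
- plus 3 unmatched b row(s), each kept with NULL a columns.
Total: 0 matched + 7 padded = 7 rows.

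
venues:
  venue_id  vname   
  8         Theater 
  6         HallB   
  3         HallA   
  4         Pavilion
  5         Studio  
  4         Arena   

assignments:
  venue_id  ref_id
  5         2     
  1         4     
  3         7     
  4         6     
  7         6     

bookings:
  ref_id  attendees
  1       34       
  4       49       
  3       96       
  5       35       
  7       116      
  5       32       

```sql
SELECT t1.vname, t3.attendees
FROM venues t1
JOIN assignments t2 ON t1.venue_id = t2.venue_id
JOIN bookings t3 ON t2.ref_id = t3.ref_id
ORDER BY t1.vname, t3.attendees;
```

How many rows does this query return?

1

Step 1 — t1 INNER JOIN t2 on venue_id → 4 row(s).
Then INNER JOIN `bookings t3` on ref_id: keep only rows whose t2.ref_id appears in t3.
Result: 1 row(s).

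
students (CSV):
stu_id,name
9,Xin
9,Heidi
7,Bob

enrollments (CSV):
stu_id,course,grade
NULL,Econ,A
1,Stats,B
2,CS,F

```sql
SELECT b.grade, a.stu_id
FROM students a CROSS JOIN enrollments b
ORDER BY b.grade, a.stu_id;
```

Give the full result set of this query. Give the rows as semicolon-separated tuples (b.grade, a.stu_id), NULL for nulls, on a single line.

(A, 7); (A, 9); (A, 9); (B, 7); (B, 9); (B, 9); (F, 7); (F, 9); (F, 9)

CROSS JOIN pairs every row of `students` with every row of `enrollments`: 3 × 3 = 9 rows.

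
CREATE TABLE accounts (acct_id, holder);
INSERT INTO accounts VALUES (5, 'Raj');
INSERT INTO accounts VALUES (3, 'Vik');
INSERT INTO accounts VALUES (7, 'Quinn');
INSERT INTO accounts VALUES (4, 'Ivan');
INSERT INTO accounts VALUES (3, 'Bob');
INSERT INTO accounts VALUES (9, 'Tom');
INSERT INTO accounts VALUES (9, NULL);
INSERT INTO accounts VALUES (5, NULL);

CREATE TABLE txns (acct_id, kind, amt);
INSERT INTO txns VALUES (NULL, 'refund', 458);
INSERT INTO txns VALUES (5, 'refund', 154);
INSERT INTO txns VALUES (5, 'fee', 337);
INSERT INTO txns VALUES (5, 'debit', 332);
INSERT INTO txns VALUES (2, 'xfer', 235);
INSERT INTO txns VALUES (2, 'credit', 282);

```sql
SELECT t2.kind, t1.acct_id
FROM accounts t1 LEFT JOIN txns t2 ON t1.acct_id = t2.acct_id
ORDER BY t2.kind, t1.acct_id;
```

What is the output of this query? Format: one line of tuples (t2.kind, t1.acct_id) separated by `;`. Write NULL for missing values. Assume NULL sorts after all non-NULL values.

LEFT JOIN keeps every row from `accounts`; unmatched rows get NULL for `txns`'s columns.
Matching on t1.acct_id = t2.acct_id. A NULL in a compared column never satisfies the condition.
Matched pairs: 6; unmatched t1 rows kept: 6.

(debit, 5); (debit, 5); (fee, 5); (fee, 5); (refund, 5); (refund, 5); (NULL, 3); (NULL, 3); (NULL, 4); (NULL, 7); (NULL, 9); (NULL, 9)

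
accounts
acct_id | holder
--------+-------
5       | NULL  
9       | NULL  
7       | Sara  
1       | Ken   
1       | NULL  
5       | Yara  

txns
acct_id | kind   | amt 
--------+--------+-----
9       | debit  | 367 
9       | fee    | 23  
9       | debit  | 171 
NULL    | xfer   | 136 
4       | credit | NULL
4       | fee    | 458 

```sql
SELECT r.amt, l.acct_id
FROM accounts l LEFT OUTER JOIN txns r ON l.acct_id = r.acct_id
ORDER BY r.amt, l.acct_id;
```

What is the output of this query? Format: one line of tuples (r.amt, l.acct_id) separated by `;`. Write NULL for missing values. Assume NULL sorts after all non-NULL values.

LEFT JOIN keeps every row from `accounts`; unmatched rows get NULL for `txns`'s columns.
Matching on l.acct_id = r.acct_id. A NULL in a compared column never satisfies the condition.
Matched pairs: 3; unmatched l rows kept: 5.

(23, 9); (171, 9); (367, 9); (NULL, 1); (NULL, 1); (NULL, 5); (NULL, 5); (NULL, 7)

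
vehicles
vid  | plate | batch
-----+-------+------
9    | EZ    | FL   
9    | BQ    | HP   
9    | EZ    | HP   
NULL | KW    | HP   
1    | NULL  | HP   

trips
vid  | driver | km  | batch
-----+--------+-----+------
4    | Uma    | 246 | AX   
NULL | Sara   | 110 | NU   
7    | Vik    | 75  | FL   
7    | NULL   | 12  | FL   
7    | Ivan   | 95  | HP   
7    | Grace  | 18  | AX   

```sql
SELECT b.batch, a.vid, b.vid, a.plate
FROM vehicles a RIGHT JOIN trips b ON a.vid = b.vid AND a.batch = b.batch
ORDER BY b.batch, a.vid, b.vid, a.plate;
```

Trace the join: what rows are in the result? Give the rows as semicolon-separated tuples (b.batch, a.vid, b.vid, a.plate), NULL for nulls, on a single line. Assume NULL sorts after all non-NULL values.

(AX, NULL, 4, NULL); (AX, NULL, 7, NULL); (FL, NULL, 7, NULL); (FL, NULL, 7, NULL); (HP, NULL, 7, NULL); (NU, NULL, NULL, NULL)

RIGHT JOIN keeps every row from `trips`; unmatched rows get NULL for `vehicles`'s columns.
Matching on a.vid = b.vid AND a.batch = b.batch. A NULL in a compared column never satisfies the condition.
Matched pairs: 0; unmatched b rows kept: 6.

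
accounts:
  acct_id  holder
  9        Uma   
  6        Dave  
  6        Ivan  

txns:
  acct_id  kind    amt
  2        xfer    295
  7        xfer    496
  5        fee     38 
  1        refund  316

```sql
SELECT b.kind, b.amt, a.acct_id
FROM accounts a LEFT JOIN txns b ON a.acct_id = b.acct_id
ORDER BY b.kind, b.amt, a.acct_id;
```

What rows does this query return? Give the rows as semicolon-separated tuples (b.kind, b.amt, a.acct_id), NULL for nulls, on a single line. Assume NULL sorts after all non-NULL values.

LEFT JOIN keeps every row from `accounts`; unmatched rows get NULL for `txns`'s columns.
Matching on a.acct_id = b.acct_id.
Matched pairs: 0; unmatched a rows kept: 3.

(NULL, NULL, 6); (NULL, NULL, 6); (NULL, NULL, 9)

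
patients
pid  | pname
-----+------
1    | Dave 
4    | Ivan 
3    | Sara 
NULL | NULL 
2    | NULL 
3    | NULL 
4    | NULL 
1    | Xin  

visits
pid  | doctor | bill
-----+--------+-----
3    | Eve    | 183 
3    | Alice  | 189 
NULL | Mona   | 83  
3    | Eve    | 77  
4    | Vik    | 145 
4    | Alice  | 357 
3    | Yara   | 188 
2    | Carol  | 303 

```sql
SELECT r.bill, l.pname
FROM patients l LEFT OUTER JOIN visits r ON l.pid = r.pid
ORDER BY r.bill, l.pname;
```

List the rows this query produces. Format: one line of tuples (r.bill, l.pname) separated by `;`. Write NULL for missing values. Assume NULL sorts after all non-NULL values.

(77, Sara); (77, NULL); (145, Ivan); (145, NULL); (183, Sara); (183, NULL); (188, Sara); (188, NULL); (189, Sara); (189, NULL); (303, NULL); (357, Ivan); (357, NULL); (NULL, Dave); (NULL, Xin); (NULL, NULL)

LEFT JOIN keeps every row from `patients`; unmatched rows get NULL for `visits`'s columns.
Matching on l.pid = r.pid. A NULL in a compared column never satisfies the condition.
- l (pid=1) has no partner → padded with NULL.
- l (pid=4) pairs with 2 row(s) of r.
- l (pid=3) pairs with 4 row(s) of r.
- l (pid=NULL) has no partner → padded with NULL.
- l (pid=2) pairs with 1 row(s) of r.
- l (pid=3) pairs with 4 row(s) of r.
- l (pid=4) pairs with 2 row(s) of r.
- l (pid=1) has no partner → padded with NULL.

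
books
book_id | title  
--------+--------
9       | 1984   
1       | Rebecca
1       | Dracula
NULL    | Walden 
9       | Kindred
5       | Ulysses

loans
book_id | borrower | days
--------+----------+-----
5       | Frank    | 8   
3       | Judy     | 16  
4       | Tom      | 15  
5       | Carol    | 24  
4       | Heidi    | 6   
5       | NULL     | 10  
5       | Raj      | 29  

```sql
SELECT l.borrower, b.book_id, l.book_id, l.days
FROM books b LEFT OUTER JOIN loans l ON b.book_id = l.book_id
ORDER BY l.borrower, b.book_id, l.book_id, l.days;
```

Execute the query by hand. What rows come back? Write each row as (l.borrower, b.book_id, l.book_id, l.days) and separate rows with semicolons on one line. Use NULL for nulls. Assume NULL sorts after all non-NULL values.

LEFT JOIN keeps every row from `books`; unmatched rows get NULL for `loans`'s columns.
Matching on b.book_id = l.book_id. A NULL in a compared column never satisfies the condition.
- book_id=9: no l row matches, row kept with l columns NULL.
- book_id=1: no l row matches, row kept with l columns NULL.
- book_id=1: no l row matches, row kept with l columns NULL.
- book_id=NULL: no l row matches, row kept with l columns NULL.
- book_id=9: no l row matches, row kept with l columns NULL.
- book_id=5: 4 matching l row(s), so 4 row(s) emitted.
After projecting and ordering:
l.borrower | b.book_id | l.book_id | l.days
Carol | 5 | 5 | 24
Frank | 5 | 5 | 8
Raj | 5 | 5 | 29
NULL | 1 | NULL | NULL
NULL | 1 | NULL | NULL
NULL | 5 | 5 | 10
NULL | 9 | NULL | NULL
NULL | 9 | NULL | NULL
NULL | NULL | NULL | NULL

(Carol, 5, 5, 24); (Frank, 5, 5, 8); (Raj, 5, 5, 29); (NULL, 1, NULL, NULL); (NULL, 1, NULL, NULL); (NULL, 5, 5, 10); (NULL, 9, NULL, NULL); (NULL, 9, NULL, NULL); (NULL, NULL, NULL, NULL)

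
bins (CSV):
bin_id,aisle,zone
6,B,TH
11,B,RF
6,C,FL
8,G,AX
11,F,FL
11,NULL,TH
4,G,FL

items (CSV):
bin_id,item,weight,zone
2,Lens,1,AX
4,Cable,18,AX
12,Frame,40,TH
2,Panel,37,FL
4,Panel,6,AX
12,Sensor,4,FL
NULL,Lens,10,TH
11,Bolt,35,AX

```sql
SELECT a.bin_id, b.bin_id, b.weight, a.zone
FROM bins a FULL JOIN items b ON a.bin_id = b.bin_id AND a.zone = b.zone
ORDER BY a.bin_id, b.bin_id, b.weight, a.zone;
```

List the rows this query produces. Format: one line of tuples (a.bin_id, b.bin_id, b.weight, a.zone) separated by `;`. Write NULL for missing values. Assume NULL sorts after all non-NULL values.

(4, NULL, NULL, FL); (6, NULL, NULL, FL); (6, NULL, NULL, TH); (8, NULL, NULL, AX); (11, NULL, NULL, FL); (11, NULL, NULL, RF); (11, NULL, NULL, TH); (NULL, 2, 1, NULL); (NULL, 2, 37, NULL); (NULL, 4, 6, NULL); (NULL, 4, 18, NULL); (NULL, 11, 35, NULL); (NULL, 12, 4, NULL); (NULL, 12, 40, NULL); (NULL, NULL, 10, NULL)

FULL OUTER JOIN keeps every row from both sides; unmatched rows get NULL for the other side's columns.
Matching on a.bin_id = b.bin_id AND a.zone = b.zone. A NULL in a compared column never satisfies the condition.
- a[0] bin_id=6, zone=TH → no match; kept with NULLs on the b side.
- a[1] bin_id=11, zone=RF → no match; kept with NULLs on the b side.
- a[2] bin_id=6, zone=FL → no match; kept with NULLs on the b side.
- a[3] bin_id=8, zone=AX → no match; kept with NULLs on the b side.
- a[4] bin_id=11, zone=FL → no match; kept with NULLs on the b side.
- a[5] bin_id=11, zone=TH → no match; kept with NULLs on the b side.
- a[6] bin_id=4, zone=FL → no match; kept with NULLs on the b side.
- 8 b row(s) had no a match → kept, a columns NULL.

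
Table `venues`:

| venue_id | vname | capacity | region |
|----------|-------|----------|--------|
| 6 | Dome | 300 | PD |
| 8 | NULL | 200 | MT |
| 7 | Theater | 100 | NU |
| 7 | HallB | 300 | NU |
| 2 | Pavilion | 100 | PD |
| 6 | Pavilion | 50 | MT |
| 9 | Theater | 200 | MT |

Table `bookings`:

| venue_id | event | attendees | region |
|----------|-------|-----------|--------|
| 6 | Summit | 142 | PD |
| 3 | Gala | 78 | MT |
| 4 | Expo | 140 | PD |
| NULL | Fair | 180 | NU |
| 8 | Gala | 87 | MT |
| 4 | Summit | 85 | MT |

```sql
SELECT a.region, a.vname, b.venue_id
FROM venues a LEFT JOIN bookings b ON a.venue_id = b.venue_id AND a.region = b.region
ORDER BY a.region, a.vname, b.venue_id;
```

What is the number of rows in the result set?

7

LEFT JOIN keeps every row from `venues`; unmatched rows get NULL for `bookings`'s columns.
Matching on a.venue_id = b.venue_id AND a.region = b.region. A NULL in a compared column never satisfies the condition.
- a[0] venue_id=6, region=PD → 1 match(es) in b → 1 row(s).
- a[1] venue_id=8, region=MT → 1 match(es) in b → 1 row(s).
- a[2] venue_id=7, region=NU → no match; kept with NULLs on the b side.
- a[3] venue_id=7, region=NU → no match; kept with NULLs on the b side.
- a[4] venue_id=2, region=PD → no match; kept with NULLs on the b side.
- a[5] venue_id=6, region=MT → no match; kept with NULLs on the b side.
- a[6] venue_id=9, region=MT → no match; kept with NULLs on the b side.
Total: 2 matched + 5 padded = 7 rows.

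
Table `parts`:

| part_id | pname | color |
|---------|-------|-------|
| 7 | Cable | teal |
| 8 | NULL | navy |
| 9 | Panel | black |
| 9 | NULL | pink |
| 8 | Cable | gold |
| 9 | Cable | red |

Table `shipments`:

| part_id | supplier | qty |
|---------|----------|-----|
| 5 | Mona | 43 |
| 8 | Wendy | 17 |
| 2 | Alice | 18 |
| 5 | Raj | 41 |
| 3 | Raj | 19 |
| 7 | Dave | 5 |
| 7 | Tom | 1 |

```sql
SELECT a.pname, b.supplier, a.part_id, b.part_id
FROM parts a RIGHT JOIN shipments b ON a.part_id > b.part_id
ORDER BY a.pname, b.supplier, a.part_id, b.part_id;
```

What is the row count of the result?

RIGHT JOIN keeps every row from `shipments`; unmatched rows get NULL for `parts`'s columns.
Matching on a.part_id > b.part_id.
- a (part_id=7) pairs with 4 row(s) of b.
- a (part_id=8) pairs with 6 row(s) of b.
- a (part_id=9) pairs with 7 row(s) of b.
- a (part_id=9) pairs with 7 row(s) of b.
- a (part_id=8) pairs with 6 row(s) of b.
- a (part_id=9) pairs with 7 row(s) of b.
- every b row matched at least one a row.
Total: 37 rows.

37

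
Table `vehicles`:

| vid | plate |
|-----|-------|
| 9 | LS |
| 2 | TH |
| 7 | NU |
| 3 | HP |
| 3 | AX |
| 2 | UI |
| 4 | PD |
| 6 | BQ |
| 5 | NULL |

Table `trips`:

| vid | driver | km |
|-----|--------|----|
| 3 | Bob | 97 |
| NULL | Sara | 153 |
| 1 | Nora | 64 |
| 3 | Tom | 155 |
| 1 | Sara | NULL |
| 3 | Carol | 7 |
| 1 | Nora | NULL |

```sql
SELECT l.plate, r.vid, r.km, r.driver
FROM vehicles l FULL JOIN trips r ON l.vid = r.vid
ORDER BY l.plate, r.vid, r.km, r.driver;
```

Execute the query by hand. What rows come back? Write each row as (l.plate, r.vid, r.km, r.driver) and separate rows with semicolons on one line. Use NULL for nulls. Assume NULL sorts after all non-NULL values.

FULL OUTER JOIN keeps every row from both sides; unmatched rows get NULL for the other side's columns.
Matching on l.vid = r.vid. A NULL in a compared column never satisfies the condition.
- l[0] vid=9 → no match; kept with NULLs on the r side.
- l[1] vid=2 → no match; kept with NULLs on the r side.
- l[2] vid=7 → no match; kept with NULLs on the r side.
- l[3] vid=3 → 3 match(es) in r → 3 row(s).
- l[4] vid=3 → 3 match(es) in r → 3 row(s).
- l[5] vid=2 → no match; kept with NULLs on the r side.
- l[6] vid=4 → no match; kept with NULLs on the r side.
- l[7] vid=6 → no match; kept with NULLs on the r side.
- l[8] vid=5 → no match; kept with NULLs on the r side.
- plus 4 unmatched r row(s), each kept with NULL l columns.

(AX, 3, 7, Carol); (AX, 3, 97, Bob); (AX, 3, 155, Tom); (BQ, NULL, NULL, NULL); (HP, 3, 7, Carol); (HP, 3, 97, Bob); (HP, 3, 155, Tom); (LS, NULL, NULL, NULL); (NU, NULL, NULL, NULL); (PD, NULL, NULL, NULL); (TH, NULL, NULL, NULL); (UI, NULL, NULL, NULL); (NULL, 1, 64, Nora); (NULL, 1, NULL, Nora); (NULL, 1, NULL, Sara); (NULL, NULL, 153, Sara); (NULL, NULL, NULL, NULL)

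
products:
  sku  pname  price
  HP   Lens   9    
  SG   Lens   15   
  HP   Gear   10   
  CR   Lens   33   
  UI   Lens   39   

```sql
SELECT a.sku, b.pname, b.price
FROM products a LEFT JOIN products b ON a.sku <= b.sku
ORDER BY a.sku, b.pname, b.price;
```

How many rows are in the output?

LEFT JOIN keeps every row from `products a`; unmatched rows get NULL for `products b`'s columns.
Matching on a.sku <= b.sku.
- a (sku=HP) pairs with 4 row(s) of b.
- a (sku=SG) pairs with 2 row(s) of b.
- a (sku=HP) pairs with 4 row(s) of b.
- a (sku=CR) pairs with 5 row(s) of b.
- a (sku=UI) pairs with 1 row(s) of b.
Total: 16 rows.

16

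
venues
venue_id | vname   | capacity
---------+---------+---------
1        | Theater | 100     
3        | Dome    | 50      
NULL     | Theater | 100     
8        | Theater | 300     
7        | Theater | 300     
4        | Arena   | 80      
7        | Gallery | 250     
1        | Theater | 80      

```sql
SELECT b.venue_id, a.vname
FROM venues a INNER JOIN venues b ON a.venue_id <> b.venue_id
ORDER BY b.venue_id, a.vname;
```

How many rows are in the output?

38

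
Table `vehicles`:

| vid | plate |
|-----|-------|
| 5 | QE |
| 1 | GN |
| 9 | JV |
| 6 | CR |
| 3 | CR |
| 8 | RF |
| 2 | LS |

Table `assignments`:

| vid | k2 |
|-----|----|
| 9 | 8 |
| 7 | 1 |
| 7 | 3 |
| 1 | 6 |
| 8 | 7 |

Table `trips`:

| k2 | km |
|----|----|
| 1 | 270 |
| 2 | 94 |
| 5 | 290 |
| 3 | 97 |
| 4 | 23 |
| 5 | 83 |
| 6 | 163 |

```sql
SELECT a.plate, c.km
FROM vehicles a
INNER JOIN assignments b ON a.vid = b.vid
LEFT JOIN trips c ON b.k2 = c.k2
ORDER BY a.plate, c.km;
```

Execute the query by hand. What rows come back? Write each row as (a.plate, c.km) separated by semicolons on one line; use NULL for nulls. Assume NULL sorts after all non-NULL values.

Evaluate left to right. First `vehicles a INNER JOIN assignments b` on vid: 3 row(s).
Then LEFT JOIN `trips c` on k2: each of those 3 rows is kept; rows whose b.k2 has no match in c get NULL for c's columns.

(GN, 163); (JV, NULL); (RF, NULL)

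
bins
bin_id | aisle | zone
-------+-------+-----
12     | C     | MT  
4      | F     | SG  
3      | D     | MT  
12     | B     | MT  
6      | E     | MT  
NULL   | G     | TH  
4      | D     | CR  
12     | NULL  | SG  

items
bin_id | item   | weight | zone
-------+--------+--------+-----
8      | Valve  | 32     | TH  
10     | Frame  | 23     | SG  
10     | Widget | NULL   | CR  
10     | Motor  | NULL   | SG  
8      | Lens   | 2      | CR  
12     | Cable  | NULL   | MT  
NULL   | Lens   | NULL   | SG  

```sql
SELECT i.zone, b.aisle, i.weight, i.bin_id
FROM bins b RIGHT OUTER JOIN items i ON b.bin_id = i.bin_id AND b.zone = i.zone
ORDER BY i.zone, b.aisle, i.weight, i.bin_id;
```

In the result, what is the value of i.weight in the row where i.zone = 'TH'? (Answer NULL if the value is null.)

32

RIGHT JOIN keeps every row from `items`; unmatched rows get NULL for `bins`'s columns.
Matching on b.bin_id = i.bin_id AND b.zone = i.zone. A NULL in a compared column never satisfies the condition.
- b (bin_id=12, zone=MT) pairs with 1 row(s) of i.
- b (bin_id=4, zone=SG) has no partner in i.
- b (bin_id=3, zone=MT) has no partner in i.
- b (bin_id=12, zone=MT) pairs with 1 row(s) of i.
- b (bin_id=6, zone=MT) has no partner in i.
- b (bin_id=NULL, zone=TH) has no partner in i.
- b (bin_id=4, zone=CR) has no partner in i.
- b (bin_id=12, zone=SG) has no partner in i.
- 6 i row(s) had no b match → kept, b columns NULL.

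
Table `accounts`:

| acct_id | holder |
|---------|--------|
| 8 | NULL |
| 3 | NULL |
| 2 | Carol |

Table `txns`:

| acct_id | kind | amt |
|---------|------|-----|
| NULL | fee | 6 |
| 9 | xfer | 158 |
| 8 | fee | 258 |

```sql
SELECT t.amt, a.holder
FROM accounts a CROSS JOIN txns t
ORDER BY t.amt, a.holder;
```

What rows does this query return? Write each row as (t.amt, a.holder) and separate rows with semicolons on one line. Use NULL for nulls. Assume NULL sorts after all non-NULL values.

(6, Carol); (6, NULL); (6, NULL); (158, Carol); (158, NULL); (158, NULL); (258, Carol); (258, NULL); (258, NULL)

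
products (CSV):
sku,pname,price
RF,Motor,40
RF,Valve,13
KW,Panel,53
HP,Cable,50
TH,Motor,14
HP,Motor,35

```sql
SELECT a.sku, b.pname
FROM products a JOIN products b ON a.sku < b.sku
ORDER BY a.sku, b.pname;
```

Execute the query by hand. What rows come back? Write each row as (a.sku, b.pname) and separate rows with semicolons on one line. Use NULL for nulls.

(HP, Motor); (HP, Motor); (HP, Motor); (HP, Motor); (HP, Panel); (HP, Panel); (HP, Valve); (HP, Valve); (KW, Motor); (KW, Motor); (KW, Valve); (RF, Motor); (RF, Motor)

INNER JOIN keeps only pairs where the ON condition holds.
Matching on a.sku < b.sku.
- a[0] sku=RF → 1 match(es) in b → 1 row(s).
- a[1] sku=RF → 1 match(es) in b → 1 row(s).
- a[2] sku=KW → 3 match(es) in b → 3 row(s).
- a[3] sku=HP → 4 match(es) in b → 4 row(s).
- a[4] sku=TH → no match; dropped.
- a[5] sku=HP → 4 match(es) in b → 4 row(s).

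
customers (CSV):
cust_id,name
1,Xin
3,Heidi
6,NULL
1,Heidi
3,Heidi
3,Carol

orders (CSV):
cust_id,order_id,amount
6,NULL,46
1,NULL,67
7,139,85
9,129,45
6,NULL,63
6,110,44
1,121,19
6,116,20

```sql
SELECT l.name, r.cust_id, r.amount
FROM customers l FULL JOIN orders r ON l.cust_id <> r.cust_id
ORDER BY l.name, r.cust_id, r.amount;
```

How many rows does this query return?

40

FULL OUTER JOIN keeps every row from both sides; unmatched rows get NULL for the other side's columns.
Matching on l.cust_id <> r.cust_id.
- l row (cust_id=1): matches 6 r row(s) → 6 output row(s).
- l row (cust_id=3): matches 8 r row(s) → 8 output row(s).
- l row (cust_id=6): matches 4 r row(s) → 4 output row(s).
- l row (cust_id=1): matches 6 r row(s) → 6 output row(s).
- l row (cust_id=3): matches 8 r row(s) → 8 output row(s).
- l row (cust_id=3): matches 8 r row(s) → 8 output row(s).
Total: 40 rows.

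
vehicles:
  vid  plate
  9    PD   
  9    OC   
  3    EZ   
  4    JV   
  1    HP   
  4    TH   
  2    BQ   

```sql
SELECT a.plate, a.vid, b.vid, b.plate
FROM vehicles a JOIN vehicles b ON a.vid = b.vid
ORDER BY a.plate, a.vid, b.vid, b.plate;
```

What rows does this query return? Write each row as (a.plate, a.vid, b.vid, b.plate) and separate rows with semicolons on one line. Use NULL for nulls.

INNER JOIN keeps only pairs where the ON condition holds.
Matching on a.vid = b.vid.
Matched pairs: 11.

(BQ, 2, 2, BQ); (EZ, 3, 3, EZ); (HP, 1, 1, HP); (JV, 4, 4, JV); (JV, 4, 4, TH); (OC, 9, 9, OC); (OC, 9, 9, PD); (PD, 9, 9, OC); (PD, 9, 9, PD); (TH, 4, 4, JV); (TH, 4, 4, TH)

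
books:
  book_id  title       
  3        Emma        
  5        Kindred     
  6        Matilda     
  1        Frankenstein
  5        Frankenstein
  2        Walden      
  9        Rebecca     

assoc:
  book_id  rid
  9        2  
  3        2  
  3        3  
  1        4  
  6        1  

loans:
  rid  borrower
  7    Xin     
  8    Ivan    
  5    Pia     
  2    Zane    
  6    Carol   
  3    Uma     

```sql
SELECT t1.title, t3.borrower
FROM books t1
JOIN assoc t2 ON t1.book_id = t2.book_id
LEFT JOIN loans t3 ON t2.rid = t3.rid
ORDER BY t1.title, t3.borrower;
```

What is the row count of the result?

Evaluate left to right. First `books t1 INNER JOIN assoc t2` on book_id: 5 row(s).
Then LEFT JOIN `loans t3` on rid: each of those 5 rows is kept; rows whose t2.rid has no match in t3 get NULL for t3's columns.
Result: 5 row(s).

5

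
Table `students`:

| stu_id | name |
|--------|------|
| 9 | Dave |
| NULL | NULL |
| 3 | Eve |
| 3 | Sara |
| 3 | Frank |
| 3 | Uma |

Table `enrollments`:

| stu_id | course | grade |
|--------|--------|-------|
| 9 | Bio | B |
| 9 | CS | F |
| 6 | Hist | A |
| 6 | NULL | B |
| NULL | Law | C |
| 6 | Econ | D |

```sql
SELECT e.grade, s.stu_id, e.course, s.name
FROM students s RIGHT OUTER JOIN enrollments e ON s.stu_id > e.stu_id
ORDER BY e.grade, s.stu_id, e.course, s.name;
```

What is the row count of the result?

RIGHT JOIN keeps every row from `enrollments`; unmatched rows get NULL for `students`'s columns.
Matching on s.stu_id > e.stu_id. A NULL in a compared column never satisfies the condition.
- s row (stu_id=9): matches 3 e row(s) → 3 output row(s).
- s row (stu_id=NULL): no match.
- s row (stu_id=3): no match.
- s row (stu_id=3): no match.
- s row (stu_id=3): no match.
- s row (stu_id=3): no match.
- 3 e row(s) had no s match → kept, s columns NULL.
Total: 3 matched + 3 padded = 6 rows.

6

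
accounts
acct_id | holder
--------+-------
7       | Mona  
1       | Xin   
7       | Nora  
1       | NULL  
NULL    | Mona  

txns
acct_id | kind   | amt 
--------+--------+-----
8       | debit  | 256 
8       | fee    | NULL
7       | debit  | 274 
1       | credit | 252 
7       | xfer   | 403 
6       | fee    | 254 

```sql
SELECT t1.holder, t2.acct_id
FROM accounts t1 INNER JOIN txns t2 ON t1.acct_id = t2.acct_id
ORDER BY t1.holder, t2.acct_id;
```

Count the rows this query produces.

INNER JOIN keeps only pairs where the ON condition holds.
Matching on t1.acct_id = t2.acct_id. A NULL in a compared column never satisfies the condition.
Matched pairs: 6.
Total: 6 rows.

6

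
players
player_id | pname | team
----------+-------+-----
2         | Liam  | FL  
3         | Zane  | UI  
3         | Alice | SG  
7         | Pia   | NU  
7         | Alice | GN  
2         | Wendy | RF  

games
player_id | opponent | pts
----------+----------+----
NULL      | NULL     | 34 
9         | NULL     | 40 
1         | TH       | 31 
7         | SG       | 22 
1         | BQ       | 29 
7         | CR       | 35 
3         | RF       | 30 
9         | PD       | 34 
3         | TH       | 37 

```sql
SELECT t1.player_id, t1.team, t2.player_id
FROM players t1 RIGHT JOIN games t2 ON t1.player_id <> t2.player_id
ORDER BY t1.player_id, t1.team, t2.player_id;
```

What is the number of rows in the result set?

RIGHT JOIN keeps every row from `games`; unmatched rows get NULL for `players`'s columns.
Matching on t1.player_id <> t2.player_id. A NULL in a compared column never satisfies the condition.
- t1 row (player_id=2): matches 8 t2 row(s) → 8 output row(s).
- t1 row (player_id=3): matches 6 t2 row(s) → 6 output row(s).
- t1 row (player_id=3): matches 6 t2 row(s) → 6 output row(s).
- t1 row (player_id=7): matches 6 t2 row(s) → 6 output row(s).
- t1 row (player_id=7): matches 6 t2 row(s) → 6 output row(s).
- t1 row (player_id=2): matches 8 t2 row(s) → 8 output row(s).
- 1 t2 row(s) had no t1 match → kept, t1 columns NULL.
Total: 40 matched + 1 padded = 41 rows.

41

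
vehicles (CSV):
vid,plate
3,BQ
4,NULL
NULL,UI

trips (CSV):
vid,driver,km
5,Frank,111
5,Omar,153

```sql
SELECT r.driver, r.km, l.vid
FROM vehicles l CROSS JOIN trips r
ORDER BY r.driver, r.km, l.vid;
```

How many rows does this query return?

6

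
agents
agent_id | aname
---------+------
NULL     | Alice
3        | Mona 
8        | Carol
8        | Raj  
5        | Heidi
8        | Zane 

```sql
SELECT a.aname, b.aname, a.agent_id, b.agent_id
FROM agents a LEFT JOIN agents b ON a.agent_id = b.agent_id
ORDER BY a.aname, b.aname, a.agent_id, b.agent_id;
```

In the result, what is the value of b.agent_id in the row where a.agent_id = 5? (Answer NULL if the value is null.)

5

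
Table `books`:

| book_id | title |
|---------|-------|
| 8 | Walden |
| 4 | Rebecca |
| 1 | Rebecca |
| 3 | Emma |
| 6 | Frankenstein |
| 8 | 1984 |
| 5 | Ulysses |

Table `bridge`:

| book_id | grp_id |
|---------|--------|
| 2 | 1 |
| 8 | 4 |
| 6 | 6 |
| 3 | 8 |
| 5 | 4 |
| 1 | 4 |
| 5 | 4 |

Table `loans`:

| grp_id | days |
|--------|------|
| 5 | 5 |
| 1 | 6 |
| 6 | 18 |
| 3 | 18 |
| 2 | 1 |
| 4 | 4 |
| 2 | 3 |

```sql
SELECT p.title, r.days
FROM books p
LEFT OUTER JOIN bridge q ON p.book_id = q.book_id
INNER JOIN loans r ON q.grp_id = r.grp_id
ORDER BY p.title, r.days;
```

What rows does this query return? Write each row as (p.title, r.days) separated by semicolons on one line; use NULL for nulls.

(1984, 4); (Frankenstein, 18); (Rebecca, 4); (Ulysses, 4); (Ulysses, 4); (Walden, 4)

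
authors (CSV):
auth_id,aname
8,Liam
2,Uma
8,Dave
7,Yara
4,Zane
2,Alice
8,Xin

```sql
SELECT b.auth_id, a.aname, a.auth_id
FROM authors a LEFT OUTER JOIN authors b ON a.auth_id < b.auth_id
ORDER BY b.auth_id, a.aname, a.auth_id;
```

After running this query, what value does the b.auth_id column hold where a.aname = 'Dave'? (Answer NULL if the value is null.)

LEFT JOIN keeps every row from `authors a`; unmatched rows get NULL for `authors b`'s columns.
Matching on a.auth_id < b.auth_id.
- a[0] auth_id=8 → no match; kept with NULLs on the b side.
- a[1] auth_id=2 → 5 match(es) in b → 5 row(s).
- a[2] auth_id=8 → no match; kept with NULLs on the b side.
- a[3] auth_id=7 → 3 match(es) in b → 3 row(s).
- a[4] auth_id=4 → 4 match(es) in b → 4 row(s).
- a[5] auth_id=2 → 5 match(es) in b → 5 row(s).
- a[6] auth_id=8 → no match; kept with NULLs on the b side.

NULL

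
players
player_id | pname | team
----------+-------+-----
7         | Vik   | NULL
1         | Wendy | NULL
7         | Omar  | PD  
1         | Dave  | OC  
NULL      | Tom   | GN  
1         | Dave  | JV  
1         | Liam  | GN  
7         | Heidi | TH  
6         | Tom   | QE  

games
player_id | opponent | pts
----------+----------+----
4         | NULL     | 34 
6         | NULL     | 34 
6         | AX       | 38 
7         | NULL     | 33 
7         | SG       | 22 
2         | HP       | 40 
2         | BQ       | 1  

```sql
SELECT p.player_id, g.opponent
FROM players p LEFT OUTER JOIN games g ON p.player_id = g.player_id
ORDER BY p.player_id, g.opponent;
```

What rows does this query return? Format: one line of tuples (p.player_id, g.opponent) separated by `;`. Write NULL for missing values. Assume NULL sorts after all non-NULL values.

(1, NULL); (1, NULL); (1, NULL); (1, NULL); (6, AX); (6, NULL); (7, SG); (7, SG); (7, SG); (7, NULL); (7, NULL); (7, NULL); (NULL, NULL)

LEFT JOIN keeps every row from `players`; unmatched rows get NULL for `games`'s columns.
Matching on p.player_id = g.player_id. A NULL in a compared column never satisfies the condition.
Matched pairs: 8; unmatched p rows kept: 5.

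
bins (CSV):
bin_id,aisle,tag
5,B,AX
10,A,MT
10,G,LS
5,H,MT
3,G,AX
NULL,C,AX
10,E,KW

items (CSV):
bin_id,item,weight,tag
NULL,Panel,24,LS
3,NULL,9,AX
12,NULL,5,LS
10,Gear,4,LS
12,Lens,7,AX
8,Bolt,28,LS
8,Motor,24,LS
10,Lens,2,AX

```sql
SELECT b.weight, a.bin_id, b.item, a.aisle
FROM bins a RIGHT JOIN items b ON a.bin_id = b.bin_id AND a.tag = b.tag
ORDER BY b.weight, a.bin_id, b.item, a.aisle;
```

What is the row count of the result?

RIGHT JOIN keeps every row from `items`; unmatched rows get NULL for `bins`'s columns.
Matching on a.bin_id = b.bin_id AND a.tag = b.tag. A NULL in a compared column never satisfies the condition.
Matched pairs: 2; unmatched b rows kept: 6.
Total: 2 matched + 6 padded = 8 rows.

8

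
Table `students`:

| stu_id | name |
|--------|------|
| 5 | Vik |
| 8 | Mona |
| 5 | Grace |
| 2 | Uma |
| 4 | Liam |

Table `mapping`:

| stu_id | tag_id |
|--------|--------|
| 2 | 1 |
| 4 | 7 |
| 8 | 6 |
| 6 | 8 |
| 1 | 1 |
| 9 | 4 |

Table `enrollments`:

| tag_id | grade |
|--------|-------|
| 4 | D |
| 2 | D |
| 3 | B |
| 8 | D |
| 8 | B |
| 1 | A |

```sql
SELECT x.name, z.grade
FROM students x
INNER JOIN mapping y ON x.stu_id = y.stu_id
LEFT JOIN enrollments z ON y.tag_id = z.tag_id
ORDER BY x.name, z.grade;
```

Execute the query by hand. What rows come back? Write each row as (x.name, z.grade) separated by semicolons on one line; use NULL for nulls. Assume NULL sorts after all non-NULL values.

(Liam, NULL); (Mona, NULL); (Uma, A)

Evaluate left to right. First `students x INNER JOIN mapping y` on stu_id: 3 row(s).
Then LEFT JOIN `enrollments z` on tag_id: each of those 3 rows is kept; rows whose y.tag_id has no match in z get NULL for z's columns.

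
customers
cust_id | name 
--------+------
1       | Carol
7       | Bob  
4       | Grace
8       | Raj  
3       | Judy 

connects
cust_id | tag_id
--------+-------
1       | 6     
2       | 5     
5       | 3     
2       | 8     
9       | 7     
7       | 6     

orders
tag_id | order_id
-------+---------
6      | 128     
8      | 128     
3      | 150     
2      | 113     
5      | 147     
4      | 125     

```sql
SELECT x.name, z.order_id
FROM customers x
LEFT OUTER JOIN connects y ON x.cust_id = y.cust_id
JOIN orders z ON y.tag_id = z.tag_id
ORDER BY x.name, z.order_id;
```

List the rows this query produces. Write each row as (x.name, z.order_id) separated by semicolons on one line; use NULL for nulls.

Step 1 — x LEFT JOIN y on cust_id → 5 row(s).
Then INNER JOIN `orders z` on tag_id: keep only rows whose y.tag_id appears in z.

(Bob, 128); (Carol, 128)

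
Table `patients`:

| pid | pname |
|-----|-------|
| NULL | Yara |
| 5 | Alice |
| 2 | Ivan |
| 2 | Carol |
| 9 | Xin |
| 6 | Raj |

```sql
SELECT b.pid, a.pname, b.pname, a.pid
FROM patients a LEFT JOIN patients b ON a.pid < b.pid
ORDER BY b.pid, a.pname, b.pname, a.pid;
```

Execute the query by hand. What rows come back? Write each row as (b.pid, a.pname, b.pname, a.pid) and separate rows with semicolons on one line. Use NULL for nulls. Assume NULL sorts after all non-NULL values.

LEFT JOIN keeps every row from `patients a`; unmatched rows get NULL for `patients b`'s columns.
Matching on a.pid < b.pid. A NULL in a compared column never satisfies the condition.
Matched pairs: 9; unmatched a rows kept: 2.

(5, Carol, Alice, 2); (5, Ivan, Alice, 2); (6, Alice, Raj, 5); (6, Carol, Raj, 2); (6, Ivan, Raj, 2); (9, Alice, Xin, 5); (9, Carol, Xin, 2); (9, Ivan, Xin, 2); (9, Raj, Xin, 6); (NULL, Xin, NULL, 9); (NULL, Yara, NULL, NULL)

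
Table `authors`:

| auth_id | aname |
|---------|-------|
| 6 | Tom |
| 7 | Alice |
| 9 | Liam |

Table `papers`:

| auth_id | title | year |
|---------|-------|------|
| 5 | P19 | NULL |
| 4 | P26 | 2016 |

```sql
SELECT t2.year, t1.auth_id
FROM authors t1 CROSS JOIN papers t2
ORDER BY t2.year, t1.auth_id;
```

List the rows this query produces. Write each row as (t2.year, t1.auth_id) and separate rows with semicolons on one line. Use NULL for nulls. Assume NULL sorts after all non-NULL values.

(2016, 6); (2016, 7); (2016, 9); (NULL, 6); (NULL, 7); (NULL, 9)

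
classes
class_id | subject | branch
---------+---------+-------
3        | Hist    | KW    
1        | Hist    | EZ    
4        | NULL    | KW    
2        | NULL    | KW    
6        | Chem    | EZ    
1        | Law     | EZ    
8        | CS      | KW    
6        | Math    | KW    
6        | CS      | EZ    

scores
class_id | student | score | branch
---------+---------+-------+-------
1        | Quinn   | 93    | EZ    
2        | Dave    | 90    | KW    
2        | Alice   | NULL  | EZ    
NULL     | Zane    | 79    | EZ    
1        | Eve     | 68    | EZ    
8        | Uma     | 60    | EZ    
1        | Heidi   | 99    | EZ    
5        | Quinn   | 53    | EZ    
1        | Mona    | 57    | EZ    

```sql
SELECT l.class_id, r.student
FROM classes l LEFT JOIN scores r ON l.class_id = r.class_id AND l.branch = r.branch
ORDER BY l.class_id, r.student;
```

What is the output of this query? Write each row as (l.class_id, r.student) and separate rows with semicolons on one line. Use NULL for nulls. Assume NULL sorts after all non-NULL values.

(1, Eve); (1, Eve); (1, Heidi); (1, Heidi); (1, Mona); (1, Mona); (1, Quinn); (1, Quinn); (2, Dave); (3, NULL); (4, NULL); (6, NULL); (6, NULL); (6, NULL); (8, NULL)

LEFT JOIN keeps every row from `classes`; unmatched rows get NULL for `scores`'s columns.
Matching on l.class_id = r.class_id AND l.branch = r.branch. A NULL in a compared column never satisfies the condition.
- class_id=3, branch=KW: no r row matches, row kept with r columns NULL.
- class_id=1, branch=EZ: 4 matching r row(s), so 4 row(s) emitted.
- class_id=4, branch=KW: no r row matches, row kept with r columns NULL.
- class_id=2, branch=KW: 1 matching r row(s), so 1 row(s) emitted.
- class_id=6, branch=EZ: no r row matches, row kept with r columns NULL.
- class_id=1, branch=EZ: 4 matching r row(s), so 4 row(s) emitted.
- class_id=8, branch=KW: no r row matches, row kept with r columns NULL.
- class_id=6, branch=KW: no r row matches, row kept with r columns NULL.
- class_id=6, branch=EZ: no r row matches, row kept with r columns NULL.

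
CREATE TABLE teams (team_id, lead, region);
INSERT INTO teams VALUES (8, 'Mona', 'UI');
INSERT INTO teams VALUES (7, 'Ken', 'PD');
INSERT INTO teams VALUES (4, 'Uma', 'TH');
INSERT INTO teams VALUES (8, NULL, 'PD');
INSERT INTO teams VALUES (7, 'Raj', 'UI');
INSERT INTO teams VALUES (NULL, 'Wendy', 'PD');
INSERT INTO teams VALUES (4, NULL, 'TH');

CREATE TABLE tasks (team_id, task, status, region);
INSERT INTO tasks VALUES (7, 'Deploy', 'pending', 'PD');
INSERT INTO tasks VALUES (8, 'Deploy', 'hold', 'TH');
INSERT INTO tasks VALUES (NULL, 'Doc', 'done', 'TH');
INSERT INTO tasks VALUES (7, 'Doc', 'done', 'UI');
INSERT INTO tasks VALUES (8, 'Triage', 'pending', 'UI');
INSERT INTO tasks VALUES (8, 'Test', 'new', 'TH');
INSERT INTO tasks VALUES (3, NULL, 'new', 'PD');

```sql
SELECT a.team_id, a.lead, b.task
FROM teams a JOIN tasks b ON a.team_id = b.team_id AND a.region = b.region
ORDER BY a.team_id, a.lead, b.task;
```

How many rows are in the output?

INNER JOIN keeps only pairs where the ON condition holds.
Matching on a.team_id = b.team_id AND a.region = b.region. A NULL in a compared column never satisfies the condition.
- a row (team_id=8, region=UI): matches 1 b row(s) → 1 output row(s).
- a row (team_id=7, region=PD): matches 1 b row(s) → 1 output row(s).
- a row (team_id=4, region=TH): no match → dropped.
- a row (team_id=8, region=PD): no match → dropped.
- a row (team_id=7, region=UI): matches 1 b row(s) → 1 output row(s).
- a row (team_id=NULL, region=PD): no match → dropped.
- a row (team_id=4, region=TH): no match → dropped.
Total: 3 rows.

3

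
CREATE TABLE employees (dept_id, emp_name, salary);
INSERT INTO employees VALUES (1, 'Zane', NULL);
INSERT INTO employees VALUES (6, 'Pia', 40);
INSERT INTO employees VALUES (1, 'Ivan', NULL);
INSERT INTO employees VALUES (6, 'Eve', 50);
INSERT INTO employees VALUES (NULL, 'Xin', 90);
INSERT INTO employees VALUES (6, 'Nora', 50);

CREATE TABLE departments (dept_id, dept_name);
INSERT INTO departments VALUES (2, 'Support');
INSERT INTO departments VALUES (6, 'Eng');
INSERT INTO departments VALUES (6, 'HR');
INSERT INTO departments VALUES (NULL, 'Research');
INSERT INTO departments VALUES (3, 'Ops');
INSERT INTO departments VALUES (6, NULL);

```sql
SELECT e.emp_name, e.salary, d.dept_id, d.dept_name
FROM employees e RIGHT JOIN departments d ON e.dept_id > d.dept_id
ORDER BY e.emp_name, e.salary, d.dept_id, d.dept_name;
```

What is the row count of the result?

RIGHT JOIN keeps every row from `departments`; unmatched rows get NULL for `employees`'s columns.
Matching on e.dept_id > d.dept_id. A NULL in a compared column never satisfies the condition.
- e row (dept_id=1): no match.
- e row (dept_id=6): matches 2 d row(s) → 2 output row(s).
- e row (dept_id=1): no match.
- e row (dept_id=6): matches 2 d row(s) → 2 output row(s).
- e row (dept_id=NULL): no match.
- e row (dept_id=6): matches 2 d row(s) → 2 output row(s).
- 4 d row(s) had no e match → kept, e columns NULL.
Total: 6 matched + 4 padded = 10 rows.

10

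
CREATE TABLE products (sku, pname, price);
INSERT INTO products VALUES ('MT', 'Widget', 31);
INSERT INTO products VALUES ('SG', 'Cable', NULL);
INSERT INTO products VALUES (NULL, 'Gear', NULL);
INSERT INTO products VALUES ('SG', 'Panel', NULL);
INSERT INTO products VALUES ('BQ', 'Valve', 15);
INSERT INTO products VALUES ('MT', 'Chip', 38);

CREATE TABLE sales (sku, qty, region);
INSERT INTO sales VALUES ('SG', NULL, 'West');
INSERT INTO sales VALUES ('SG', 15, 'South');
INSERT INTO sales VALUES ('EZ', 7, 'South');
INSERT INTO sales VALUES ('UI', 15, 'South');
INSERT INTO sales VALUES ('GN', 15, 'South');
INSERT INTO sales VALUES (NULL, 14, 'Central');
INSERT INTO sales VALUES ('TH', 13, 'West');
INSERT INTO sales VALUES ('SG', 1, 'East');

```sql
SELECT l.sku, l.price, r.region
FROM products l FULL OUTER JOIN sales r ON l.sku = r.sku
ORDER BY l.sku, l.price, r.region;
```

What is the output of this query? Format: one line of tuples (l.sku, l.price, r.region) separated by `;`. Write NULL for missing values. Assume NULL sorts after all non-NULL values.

FULL OUTER JOIN keeps every row from both sides; unmatched rows get NULL for the other side's columns.
Matching on l.sku = r.sku. A NULL in a compared column never satisfies the condition.
- l[0] sku=MT → no match; kept with NULLs on the r side.
- l[1] sku=SG → 3 match(es) in r → 3 row(s).
- l[2] sku=NULL → no match; kept with NULLs on the r side.
- l[3] sku=SG → 3 match(es) in r → 3 row(s).
- l[4] sku=BQ → no match; kept with NULLs on the r side.
- l[5] sku=MT → no match; kept with NULLs on the r side.
- plus 5 unmatched r row(s), each kept with NULL l columns.

(BQ, 15, NULL); (MT, 31, NULL); (MT, 38, NULL); (SG, NULL, East); (SG, NULL, East); (SG, NULL, South); (SG, NULL, South); (SG, NULL, West); (SG, NULL, West); (NULL, NULL, Central); (NULL, NULL, South); (NULL, NULL, South); (NULL, NULL, South); (NULL, NULL, West); (NULL, NULL, NULL)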